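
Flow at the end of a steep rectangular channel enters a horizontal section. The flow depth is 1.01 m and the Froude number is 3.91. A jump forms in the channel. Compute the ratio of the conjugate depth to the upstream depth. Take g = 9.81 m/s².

y₂/y₁ = 5.05

Fr₁ = 3.91 (given).
Sequent-depth ratio: y₂/y₁ = ½[√(1 + 8Fr₁²) − 1] = ½[√123.3 − 1] = 5.05.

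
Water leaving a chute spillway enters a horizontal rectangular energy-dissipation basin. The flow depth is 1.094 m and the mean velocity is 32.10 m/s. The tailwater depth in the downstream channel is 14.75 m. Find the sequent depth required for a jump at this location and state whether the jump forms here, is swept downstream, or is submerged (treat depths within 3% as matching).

Fr₁ = V₁/√(g·y₁) = 32.10/√(9.81×1.094) = 9.799.
By Bélanger, y₂/y₁ = ½[√(1 + 8Fr₁²) − 1] = ½[√769.09 − 1] = 13.37.
y₂ = 13.37 × 1.094 = 14.62 m.
Tailwater y_tw = 14.75 m: y_tw ≈ y₂, so the jump forms here.

y₂ = 14.62 m; the jump forms here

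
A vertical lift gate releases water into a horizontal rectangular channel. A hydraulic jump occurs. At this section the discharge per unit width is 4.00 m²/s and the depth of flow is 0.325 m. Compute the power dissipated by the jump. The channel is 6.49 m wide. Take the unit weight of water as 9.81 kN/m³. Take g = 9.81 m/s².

V₁ = q/y₁ = 4.00/0.325 = 12.3 m/s. Fr₁ = V₁/√(g·y₁) = 12.3/√(9.81×0.325) = 6.89.
Bélanger equation: y₂/y₁ = ½[√(1 + 8Fr₁²) − 1] = ½[√381.1 − 1] = 9.26.
y₂ = 9.26 × 0.325 = 3.01 m.
Head loss: ΔE = (y₂ − y₁)³/(4y₁y₂) = (3.01 − 0.325)³/(4×0.325×3.01) = 19.4/3.91 = 4.95 m.
Q = q·b = 4.00 × 6.49 = 26.0 m³/s. P = γ·Q·ΔE = 9.81 × 26.0 × 4.95 = 1260 kW.

P = 1260 kW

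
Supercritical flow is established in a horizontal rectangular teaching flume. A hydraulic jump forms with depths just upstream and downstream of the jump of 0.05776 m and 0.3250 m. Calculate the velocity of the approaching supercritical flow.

For a rectangular channel the momentum equation gives q² = ½·g·y₁·y₂·(y₁ + y₂) = ½×9.81×0.05776×0.3250×0.3828 = 0.03524.
q = √0.03524 = 0.1877 m²/s.
V₁ = q/y₁ = 0.1877/0.05776 = 3.250 m/s.

V₁ = 3.250 m/s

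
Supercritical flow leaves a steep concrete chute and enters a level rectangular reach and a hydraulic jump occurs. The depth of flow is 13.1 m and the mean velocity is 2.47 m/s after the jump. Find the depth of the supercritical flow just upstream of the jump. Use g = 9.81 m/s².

Fr₂ = V₂/√(g·y₂) = 2.47/√(9.81×13.1) = 0.218.
From the momentum equation (using Fr₂), y₁/y₂ = ½[√(1 + 8Fr₂²) − 1] = ½[√1.380 − 1] = 0.0873.
y₁ = 0.0873 × 13.1 = 1.14 m.

y₁ = 1.14 m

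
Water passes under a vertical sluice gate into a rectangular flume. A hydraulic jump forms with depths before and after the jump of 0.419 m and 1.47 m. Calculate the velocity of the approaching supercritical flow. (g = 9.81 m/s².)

For a rectangular channel the momentum equation gives q² = ½·g·y₁·y₂·(y₁ + y₂) = ½×9.81×0.419×1.47×1.89 = 5.71.
q = √5.71 = 2.39 m²/s.
V₁ = q/y₁ = 2.39/0.419 = 5.70 m/s.

V₁ = 5.70 m/s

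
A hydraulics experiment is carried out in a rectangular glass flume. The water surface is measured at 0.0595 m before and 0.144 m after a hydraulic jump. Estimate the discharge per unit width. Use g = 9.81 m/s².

For a rectangular channel the momentum equation gives q² = ½·g·y₁·y₂·(y₁ + y₂) = ½×9.81×0.0595×0.144×0.203 = 0.00855.
q = √0.00855 = 0.0925 m²/s.

q = 0.0925 m²/s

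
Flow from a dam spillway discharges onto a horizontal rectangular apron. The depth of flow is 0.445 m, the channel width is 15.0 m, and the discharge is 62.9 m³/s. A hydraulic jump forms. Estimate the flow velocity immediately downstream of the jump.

q = Q/b = 62.9/15.0 = 4.19 m²/s; V₁ = q/y₁ = 9.42 m/s. Fr₁ = V₁/√(g·y₁) = 4.51.
From the momentum equation for a rectangular channel, y₂/y₁ = ½[√(1 + 8Fr₁²) − 1] = ½[√163.7 − 1] = 5.90.
y₂ = 5.90 × 0.445 = 2.62 m.
V₂ = q/y₂ = 4.19/2.62 = 1.60 m/s.

V₂ = 1.60 m/s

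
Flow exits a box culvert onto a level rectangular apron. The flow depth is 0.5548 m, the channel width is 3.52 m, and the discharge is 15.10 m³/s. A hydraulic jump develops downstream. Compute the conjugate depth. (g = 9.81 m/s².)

y₂ = 2.338 m

q = Q/b = 15.10/3.52 = 4.290 m²/s; V₁ = q/y₁ = 7.732 m/s. Fr₁ = V₁/√(g·y₁) = 3.314.
By Bélanger, y₂/y₁ = ½[√(1 + 8Fr₁²) − 1] = ½[√88.878 − 1] = 4.214.
y₂ = 4.214 × 0.5548 = 2.338 m.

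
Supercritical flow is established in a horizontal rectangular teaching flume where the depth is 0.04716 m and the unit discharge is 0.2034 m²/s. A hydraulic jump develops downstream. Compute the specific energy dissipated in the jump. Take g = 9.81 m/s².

V₁ = q/y₁ = 0.2034/0.04716 = 4.313 m/s. Fr₁ = V₁/√(g·y₁) = 4.313/√(9.81×0.04716) = 6.341.
From the momentum equation for a rectangular channel, y₂/y₁ = ½[√(1 + 8Fr₁²) − 1] = ½[√322.66 − 1] = 8.481.
y₂ = 8.481 × 0.04716 = 0.4000 m.
V₂ = q/y₂ = 0.2034/0.4000 = 0.5085 m/s. E₁ = y₁ + V₁²/2g = 0.9953 m; E₂ = y₂ + V₂²/2g = 0.4132 m. ΔE = E₁ − E₂ = 0.5821 m.

ΔE = 0.5821 m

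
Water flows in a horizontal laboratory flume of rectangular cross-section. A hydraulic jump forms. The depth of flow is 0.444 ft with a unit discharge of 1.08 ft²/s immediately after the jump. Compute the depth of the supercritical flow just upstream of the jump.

y₁ = 0.239 ft

V₂ = q/y₂ = 1.08/0.444 = 2.43 ft/s; Fr₂ = V₂/√(g·y₂) = 0.643.
Since the conjugate-depth ratio holds either way, y₁/y₂ = ½[√(1 + 8Fr₂²) − 1] = ½[√4.311 − 1] = 0.538.
y₁ = 0.538 × 0.444 = 0.239 ft.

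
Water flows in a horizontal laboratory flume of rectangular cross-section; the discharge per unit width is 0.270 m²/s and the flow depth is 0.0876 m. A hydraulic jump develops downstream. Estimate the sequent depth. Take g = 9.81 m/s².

V₁ = q/y₁ = 0.270/0.0876 = 3.08 m/s. Fr₁ = V₁/√(g·y₁) = 3.08/√(9.81×0.0876) = 3.32.
Bélanger equation: y₂/y₁ = ½[√(1 + 8Fr₁²) − 1] = ½[√89.44 − 1] = 4.23.
y₂ = 4.23 × 0.0876 = 0.370 m.

y₂ = 0.370 m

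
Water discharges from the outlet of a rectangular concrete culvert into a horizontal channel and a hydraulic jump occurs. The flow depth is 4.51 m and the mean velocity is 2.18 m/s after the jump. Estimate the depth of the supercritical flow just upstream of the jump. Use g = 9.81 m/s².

Fr₂ = V₂/√(g·y₂) = 2.18/√(9.81×4.51) = 0.328.
From the momentum equation (using Fr₂), y₁/y₂ = ½[√(1 + 8Fr₂²) − 1] = ½[√1.859 − 1] = 0.182.
y₁ = 0.182 × 4.51 = 0.820 m.

y₁ = 0.820 m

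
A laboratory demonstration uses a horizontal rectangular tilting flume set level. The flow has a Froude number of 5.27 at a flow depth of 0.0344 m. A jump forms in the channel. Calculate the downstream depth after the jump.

y₂ = 0.240 m

Fr₁ = 5.27 (given).
From the momentum equation for a rectangular channel, y₂/y₁ = ½[√(1 + 8Fr₁²) − 1] = ½[√223.2 − 1] = 6.97.
y₂ = 6.97 × 0.0344 = 0.240 m.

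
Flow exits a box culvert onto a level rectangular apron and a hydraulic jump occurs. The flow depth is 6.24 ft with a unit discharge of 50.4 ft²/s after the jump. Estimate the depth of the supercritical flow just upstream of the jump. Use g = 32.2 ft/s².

y₁ = 2.80 ft

V₂ = q/y₂ = 50.4/6.24 = 8.08 ft/s; Fr₂ = V₂/√(g·y₂) = 0.570.
From the momentum equation (using Fr₂), y₁/y₂ = ½[√(1 + 8Fr₂²) − 1] = ½[√3.597 − 1] = 0.448.
y₁ = 0.448 × 6.24 = 2.80 ft.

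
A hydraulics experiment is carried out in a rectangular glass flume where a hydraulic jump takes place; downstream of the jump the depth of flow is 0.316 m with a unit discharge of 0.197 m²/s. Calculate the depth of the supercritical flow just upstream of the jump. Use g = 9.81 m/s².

y₁ = 0.0656 m

V₂ = q/y₂ = 0.197/0.316 = 0.623 m/s; Fr₂ = V₂/√(g·y₂) = 0.354.
Applying the sequent-depth relation in reverse, y₁/y₂ = ½[√(1 + 8Fr₂²) − 1] = ½[√2.003 − 1] = 0.208.
y₁ = 0.208 × 0.316 = 0.0656 m.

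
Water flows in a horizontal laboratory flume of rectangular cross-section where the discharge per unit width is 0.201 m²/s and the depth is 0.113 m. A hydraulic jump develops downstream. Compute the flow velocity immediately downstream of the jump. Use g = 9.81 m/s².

V₁ = q/y₁ = 0.201/0.113 = 1.78 m/s. Fr₁ = V₁/√(g·y₁) = 1.78/√(9.81×0.113) = 1.69.
Sequent-depth ratio: y₂/y₁ = ½[√(1 + 8Fr₁²) − 1] = ½[√23.83 − 1] = 1.94.
y₂ = 1.94 × 0.113 = 0.219 m.
V₂ = q/y₂ = 0.201/0.219 = 0.916 m/s.

V₂ = 0.916 m/s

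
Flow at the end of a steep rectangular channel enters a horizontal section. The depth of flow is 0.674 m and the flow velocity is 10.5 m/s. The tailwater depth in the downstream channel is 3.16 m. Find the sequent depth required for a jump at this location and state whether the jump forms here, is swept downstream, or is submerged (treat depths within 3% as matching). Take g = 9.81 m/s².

Fr₁ = V₁/√(g·y₁) = 10.5/√(9.81×0.674) = 4.08.
Conjugate-depth relation: y₂/y₁ = ½[√(1 + 8Fr₁²) − 1] = ½[√134.4 − 1] = 5.30.
y₂ = 5.30 × 0.674 = 3.57 m.
Tailwater y_tw = 3.16 m: y_tw < y₂, so the jump is swept downstream.

y₂ = 3.57 m; the jump is swept downstream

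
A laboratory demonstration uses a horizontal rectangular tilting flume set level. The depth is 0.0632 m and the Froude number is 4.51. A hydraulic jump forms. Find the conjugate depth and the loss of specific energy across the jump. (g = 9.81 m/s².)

Fr₁ = 4.51 (given).
Sequent-depth ratio: y₂/y₁ = ½[√(1 + 8Fr₁²) − 1] = ½[√163.7 − 1] = 5.90.
y₂ = 5.90 × 0.0632 = 0.373 m.
V₁ = Fr₁·√(g·y₁) = 4.51×√(9.81×0.0632) = 3.55 m/s; q = V₁·y₁ = 0.224 m²/s. V₂ = q/y₂ = 0.224/0.373 = 0.602 m/s. E₁ = y₁ + V₁²/2g = 0.706 m; E₂ = y₂ + V₂²/2g = 0.391 m. ΔE = E₁ − E₂ = 0.315 m.

y₂ = 0.373 m; ΔE = 0.315 m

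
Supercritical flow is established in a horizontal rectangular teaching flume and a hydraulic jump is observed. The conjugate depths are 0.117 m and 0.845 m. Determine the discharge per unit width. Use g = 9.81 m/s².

q = 0.683 m²/s

For a rectangular channel the momentum equation gives q² = ½·g·y₁·y₂·(y₁ + y₂) = ½×9.81×0.117×0.845×0.962 = 0.467.
q = √0.467 = 0.683 m²/s.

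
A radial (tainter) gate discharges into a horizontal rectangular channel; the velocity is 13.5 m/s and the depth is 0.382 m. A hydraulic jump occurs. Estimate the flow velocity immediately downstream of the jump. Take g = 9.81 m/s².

V₂ = 1.44 m/s

Fr₁ = V₁/√(g·y₁) = 13.5/√(9.81×0.382) = 6.97.
Bélanger equation: y₂/y₁ = ½[√(1 + 8Fr₁²) − 1] = ½[√390.1 − 1] = 9.38.
y₂ = 9.38 × 0.382 = 3.58 m.
q = V₁·y₁ = 13.5 × 0.382 = 5.16 m²/s.
V₂ = q/y₂ = 5.16/3.58 = 1.44 m/s.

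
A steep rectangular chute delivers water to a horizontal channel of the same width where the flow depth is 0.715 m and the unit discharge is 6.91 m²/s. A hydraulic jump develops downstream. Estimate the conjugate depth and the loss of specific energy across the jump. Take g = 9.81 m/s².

y₂ = 3.35 m; ΔE = 1.91 m

V₁ = q/y₁ = 6.91/0.715 = 9.66 m/s. Fr₁ = V₁/√(g·y₁) = 9.66/√(9.81×0.715) = 3.65.
Conjugate-depth relation: y₂/y₁ = ½[√(1 + 8Fr₁²) − 1] = ½[√107.5 − 1] = 4.68.
y₂ = 4.68 × 0.715 = 3.35 m.
V₂ = q/y₂ = 6.91/3.35 = 2.06 m/s. E₁ = y₁ + V₁²/2g = 5.48 m; E₂ = y₂ + V₂²/2g = 3.57 m. ΔE = E₁ − E₂ = 1.91 m.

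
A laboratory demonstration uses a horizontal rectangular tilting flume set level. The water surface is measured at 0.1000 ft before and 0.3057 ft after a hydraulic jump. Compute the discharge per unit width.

q = 0.4469 ft²/s

For a rectangular channel the momentum equation gives q² = ½·g·y₁·y₂·(y₁ + y₂) = ½×32.2×0.1000×0.3057×0.4057 = 0.1997.
q = √0.1997 = 0.4469 ft²/s.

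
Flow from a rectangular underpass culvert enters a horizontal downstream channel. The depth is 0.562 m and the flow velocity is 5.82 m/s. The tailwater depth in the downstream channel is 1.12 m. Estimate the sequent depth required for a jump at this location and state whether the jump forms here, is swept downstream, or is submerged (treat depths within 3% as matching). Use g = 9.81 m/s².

y₂ = 1.71 m; the jump is swept downstream

Fr₁ = V₁/√(g·y₁) = 5.82/√(9.81×0.562) = 2.48.
Conjugate-depth relation: y₂/y₁ = ½[√(1 + 8Fr₁²) − 1] = ½[√50.15 − 1] = 3.04.
y₂ = 3.04 × 0.562 = 1.71 m.
Tailwater y_tw = 1.12 m: y_tw < y₂, so the jump is swept downstream.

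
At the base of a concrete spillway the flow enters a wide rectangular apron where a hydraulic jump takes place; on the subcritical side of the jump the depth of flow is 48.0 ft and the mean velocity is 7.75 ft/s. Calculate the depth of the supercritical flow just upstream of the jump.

y₁ = 3.48 ft

Fr₂ = V₂/√(g·y₂) = 7.75/√(32.2×48.0) = 0.197.
Since the conjugate-depth ratio holds either way, y₁/y₂ = ½[√(1 + 8Fr₂²) − 1] = ½[√1.311 − 1] = 0.0725.
y₁ = 0.0725 × 48.0 = 3.48 ft.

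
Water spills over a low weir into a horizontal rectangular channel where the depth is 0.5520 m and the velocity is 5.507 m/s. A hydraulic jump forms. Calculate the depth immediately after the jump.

Fr₁ = V₁/√(g·y₁) = 5.507/√(9.81×0.5520) = 2.367.
Conjugate-depth relation: y₂/y₁ = ½[√(1 + 8Fr₁²) − 1] = ½[√45.804 − 1] = 2.884.
y₂ = 2.884 × 0.5520 = 1.592 m.

y₂ = 1.592 m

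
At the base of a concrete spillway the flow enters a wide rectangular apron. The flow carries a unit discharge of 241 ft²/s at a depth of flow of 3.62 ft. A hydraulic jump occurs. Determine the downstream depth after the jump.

V₁ = q/y₁ = 241/3.62 = 66.6 ft/s. Fr₁ = V₁/√(g·y₁) = 66.6/√(32.2×3.62) = 6.17.
From the momentum equation for a rectangular channel, y₂/y₁ = ½[√(1 + 8Fr₁²) − 1] = ½[√305.2 − 1] = 8.23.
y₂ = 8.23 × 3.62 = 29.8 ft.

y₂ = 29.8 ft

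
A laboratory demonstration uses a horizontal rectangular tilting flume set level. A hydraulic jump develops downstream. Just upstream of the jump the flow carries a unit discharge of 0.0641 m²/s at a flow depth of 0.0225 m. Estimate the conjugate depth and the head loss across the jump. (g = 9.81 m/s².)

V₁ = q/y₁ = 0.0641/0.0225 = 2.85 m/s. Fr₁ = V₁/√(g·y₁) = 2.85/√(9.81×0.0225) = 6.06.
By Bélanger, y₂/y₁ = ½[√(1 + 8Fr₁²) − 1] = ½[√295.2 − 1] = 8.09.
y₂ = 8.09 × 0.0225 = 0.182 m.
Head loss: ΔE = (y₂ − y₁)³/(4y₁y₂) = (0.182 − 0.0225)³/(4×0.0225×0.182) = 0.00406/0.0164 = 0.248 m.

y₂ = 0.182 m; ΔE = 0.248 m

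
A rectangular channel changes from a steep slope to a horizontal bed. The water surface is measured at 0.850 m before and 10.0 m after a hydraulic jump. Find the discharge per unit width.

For a rectangular channel the momentum equation gives q² = ½·g·y₁·y₂·(y₁ + y₂) = ½×9.81×0.850×10.0×10.8 = 452.
q = √452 = 21.3 m²/s.

q = 21.3 m²/s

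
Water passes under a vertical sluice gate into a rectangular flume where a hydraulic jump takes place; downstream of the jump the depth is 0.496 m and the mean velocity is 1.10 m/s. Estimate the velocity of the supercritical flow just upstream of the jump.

Fr₂ = V₂/√(g·y₂) = 1.10/√(9.81×0.496) = 0.499.
The Bélanger relation is symmetric: y₁/y₂ = ½[√(1 + 8Fr₂²) − 1] = ½[√2.989 − 1] = 0.364.
y₁ = 0.364 × 0.496 = 0.181 m.
V₁ = q/y₁ = 0.546/0.181 = 3.02 m/s.

V₁ = 3.02 m/s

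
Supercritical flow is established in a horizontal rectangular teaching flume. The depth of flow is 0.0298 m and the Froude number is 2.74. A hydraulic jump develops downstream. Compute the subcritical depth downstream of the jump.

y₂ = 0.102 m

Fr₁ = 2.74 (given).
From the momentum equation for a rectangular channel, y₂/y₁ = ½[√(1 + 8Fr₁²) − 1] = ½[√61.06 − 1] = 3.41.
y₂ = 3.41 × 0.0298 = 0.102 m.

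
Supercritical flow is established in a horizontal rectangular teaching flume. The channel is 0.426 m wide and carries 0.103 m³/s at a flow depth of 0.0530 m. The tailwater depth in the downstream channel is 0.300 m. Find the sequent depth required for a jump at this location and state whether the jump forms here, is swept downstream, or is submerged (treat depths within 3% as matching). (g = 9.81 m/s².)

q = Q/b = 0.103/0.426 = 0.242 m²/s; V₁ = q/y₁ = 4.56 m/s. Fr₁ = V₁/√(g·y₁) = 6.33.
Sequent-depth ratio: y₂/y₁ = ½[√(1 + 8Fr₁²) − 1] = ½[√321.2 − 1] = 8.46.
y₂ = 8.46 × 0.0530 = 0.448 m.
Tailwater y_tw = 0.300 m: y_tw < y₂, so the jump is swept downstream.

y₂ = 0.448 m; the jump is swept downstream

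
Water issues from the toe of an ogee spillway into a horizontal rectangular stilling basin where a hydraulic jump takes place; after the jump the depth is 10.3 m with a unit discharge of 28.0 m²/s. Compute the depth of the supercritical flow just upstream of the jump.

V₂ = q/y₂ = 28.0/10.3 = 2.72 m/s; Fr₂ = V₂/√(g·y₂) = 0.270.
Since the conjugate-depth ratio holds either way, y₁/y₂ = ½[√(1 + 8Fr₂²) − 1] = ½[√1.585 − 1] = 0.130.
y₁ = 0.130 × 10.3 = 1.33 m.

y₁ = 1.33 m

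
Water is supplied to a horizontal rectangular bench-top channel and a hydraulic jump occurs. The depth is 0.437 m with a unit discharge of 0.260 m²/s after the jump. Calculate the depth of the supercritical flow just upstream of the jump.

y₁ = 0.0631 m

V₂ = q/y₂ = 0.260/0.437 = 0.595 m/s; Fr₂ = V₂/√(g·y₂) = 0.287.
Applying the sequent-depth relation in reverse, y₁/y₂ = ½[√(1 + 8Fr₂²) − 1] = ½[√1.661 − 1] = 0.144.
y₁ = 0.144 × 0.437 = 0.0631 m.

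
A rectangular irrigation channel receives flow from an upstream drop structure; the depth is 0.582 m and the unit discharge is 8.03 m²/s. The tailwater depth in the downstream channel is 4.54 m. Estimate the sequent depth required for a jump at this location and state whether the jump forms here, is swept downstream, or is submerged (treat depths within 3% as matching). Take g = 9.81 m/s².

V₁ = q/y₁ = 8.03/0.582 = 13.8 m/s. Fr₁ = V₁/√(g·y₁) = 13.8/√(9.81×0.582) = 5.77.
Conjugate-depth relation: y₂/y₁ = ½[√(1 + 8Fr₁²) − 1] = ½[√267.7 − 1] = 7.68.
y₂ = 7.68 × 0.582 = 4.47 m.
Tailwater y_tw = 4.54 m: y_tw ≈ y₂, so the jump forms here.

y₂ = 4.47 m; the jump forms here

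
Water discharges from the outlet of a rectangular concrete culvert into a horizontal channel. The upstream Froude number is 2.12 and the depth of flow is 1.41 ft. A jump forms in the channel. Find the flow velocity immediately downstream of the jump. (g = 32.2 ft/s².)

Fr₁ = 2.12 (given).
Sequent-depth ratio: y₂/y₁ = ½[√(1 + 8Fr₁²) − 1] = ½[√36.96 − 1] = 2.54.
y₂ = 2.54 × 1.41 = 3.58 ft.
V₁ = Fr₁·√(g·y₁) = 2.12×√(32.2×1.41) = 14.3 ft/s; q = V₁·y₁ = 20.1 ft²/s.
V₂ = q/y₂ = 20.1/3.58 = 5.62 ft/s.

V₂ = 5.62 ft/s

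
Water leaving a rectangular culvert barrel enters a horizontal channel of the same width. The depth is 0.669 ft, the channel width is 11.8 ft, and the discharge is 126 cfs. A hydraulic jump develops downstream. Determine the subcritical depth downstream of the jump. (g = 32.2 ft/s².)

q = Q/b = 126/11.8 = 10.7 ft²/s; V₁ = q/y₁ = 16.0 ft/s. Fr₁ = V₁/√(g·y₁) = 3.44.
Sequent-depth ratio: y₂/y₁ = ½[√(1 + 8Fr₁²) − 1] = ½[√95.61 − 1] = 4.39.
y₂ = 4.39 × 0.669 = 2.94 ft.

y₂ = 2.94 ft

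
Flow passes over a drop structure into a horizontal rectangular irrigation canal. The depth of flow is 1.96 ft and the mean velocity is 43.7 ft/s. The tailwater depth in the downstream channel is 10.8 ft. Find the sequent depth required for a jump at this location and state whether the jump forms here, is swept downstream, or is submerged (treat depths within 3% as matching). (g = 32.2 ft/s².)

Fr₁ = V₁/√(g·y₁) = 43.7/√(32.2×1.96) = 5.50.
By Bélanger, y₂/y₁ = ½[√(1 + 8Fr₁²) − 1] = ½[√243.1 − 1] = 7.30.
y₂ = 7.30 × 1.96 = 14.3 ft.
Tailwater y_tw = 10.8 ft: y_tw < y₂, so the jump is swept downstream.

y₂ = 14.3 ft; the jump is swept downstream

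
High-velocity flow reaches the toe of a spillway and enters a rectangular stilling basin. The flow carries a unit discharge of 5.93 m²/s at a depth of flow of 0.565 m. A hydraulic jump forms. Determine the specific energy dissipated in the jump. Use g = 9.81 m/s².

ΔE = 2.72 m

V₁ = q/y₁ = 5.93/0.565 = 10.5 m/s. Fr₁ = V₁/√(g·y₁) = 10.5/√(9.81×0.565) = 4.46.
By Bélanger, y₂/y₁ = ½[√(1 + 8Fr₁²) − 1] = ½[√160.0 − 1] = 5.82.
y₂ = 5.82 × 0.565 = 3.29 m.
V₂ = q/y₂ = 5.93/3.29 = 1.80 m/s. E₁ = y₁ + V₁²/2g = 6.18 m; E₂ = y₂ + V₂²/2g = 3.46 m. ΔE = E₁ − E₂ = 2.72 m.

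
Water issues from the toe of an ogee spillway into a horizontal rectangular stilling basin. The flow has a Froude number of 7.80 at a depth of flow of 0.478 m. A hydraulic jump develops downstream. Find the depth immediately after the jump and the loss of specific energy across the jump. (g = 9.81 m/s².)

y₂ = 5.04 m; ΔE = 9.85 m

Fr₁ = 7.80 (given).
By Bélanger, y₂/y₁ = ½[√(1 + 8Fr₁²) − 1] = ½[√487.7 − 1] = 10.5.
y₂ = 10.5 × 0.478 = 5.04 m.
Head loss: ΔE = (y₂ − y₁)³/(4y₁y₂) = (5.04 − 0.478)³/(4×0.478×5.04) = 94.9/9.63 = 9.85 m.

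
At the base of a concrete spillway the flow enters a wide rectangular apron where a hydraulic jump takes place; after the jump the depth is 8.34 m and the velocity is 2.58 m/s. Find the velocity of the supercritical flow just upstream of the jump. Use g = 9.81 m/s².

Fr₂ = V₂/√(g·y₂) = 2.58/√(9.81×8.34) = 0.285.
Applying the sequent-depth relation in reverse, y₁/y₂ = ½[√(1 + 8Fr₂²) − 1] = ½[√1.651 − 1] = 0.142.
y₁ = 0.142 × 8.34 = 1.19 m.
V₁ = q/y₁ = 21.5/1.19 = 18.1 m/s.

V₁ = 18.1 m/s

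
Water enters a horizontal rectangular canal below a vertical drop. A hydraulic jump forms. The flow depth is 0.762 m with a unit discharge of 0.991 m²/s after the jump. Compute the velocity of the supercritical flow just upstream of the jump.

V₂ = q/y₂ = 0.991/0.762 = 1.30 m/s; Fr₂ = V₂/√(g·y₂) = 0.476.
From the momentum equation (using Fr₂), y₁/y₂ = ½[√(1 + 8Fr₂²) − 1] = ½[√2.810 − 1] = 0.338.
y₁ = 0.338 × 0.762 = 0.258 m.
V₁ = q/y₁ = 0.991/0.258 = 3.85 m/s.

V₁ = 3.85 m/s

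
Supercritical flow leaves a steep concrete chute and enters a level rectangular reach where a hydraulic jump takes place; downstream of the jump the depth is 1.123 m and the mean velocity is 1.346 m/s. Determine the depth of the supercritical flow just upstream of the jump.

y₁ = 0.2929 m

Fr₂ = V₂/√(g·y₂) = 1.346/√(9.81×1.123) = 0.4055.
Since the conjugate-depth ratio holds either way, y₁/y₂ = ½[√(1 + 8Fr₂²) − 1] = ½[√2.3156 − 1] = 0.2609.
y₁ = 0.2609 × 1.123 = 0.2929 m.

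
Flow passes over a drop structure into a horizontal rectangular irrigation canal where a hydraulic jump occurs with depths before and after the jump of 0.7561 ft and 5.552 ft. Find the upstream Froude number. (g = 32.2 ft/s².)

Fr₁ = 5.535

For a rectangular channel the momentum equation gives q² = ½·g·y₁·y₂·(y₁ + y₂) = ½×32.2×0.7561×5.552×6.308 = 426.3.
q = √426.3 = 20.65 ft²/s.
V₁ = q/y₁ = 27.31 ft/s; Fr₁ = V₁/√(g·y₁) = 5.535.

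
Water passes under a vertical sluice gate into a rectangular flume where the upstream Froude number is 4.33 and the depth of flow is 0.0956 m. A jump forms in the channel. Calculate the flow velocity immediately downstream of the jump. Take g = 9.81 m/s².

V₂ = 0.743 m/s

Fr₁ = 4.33 (given).
Conjugate-depth relation: y₂/y₁ = ½[√(1 + 8Fr₁²) − 1] = ½[√151.0 − 1] = 5.64.
y₂ = 5.64 × 0.0956 = 0.540 m.
V₁ = Fr₁·√(g·y₁) = 4.33×√(9.81×0.0956) = 4.19 m/s; q = V₁·y₁ = 0.401 m²/s.
V₂ = q/y₂ = 0.401/0.540 = 0.743 m/s.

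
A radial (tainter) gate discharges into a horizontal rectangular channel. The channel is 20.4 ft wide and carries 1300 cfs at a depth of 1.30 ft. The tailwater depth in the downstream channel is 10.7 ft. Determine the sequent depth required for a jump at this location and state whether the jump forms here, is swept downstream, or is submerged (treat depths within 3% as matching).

y₂ = 13.3 ft; the jump is swept downstream

q = Q/b = 1300/20.4 = 63.7 ft²/s; V₁ = q/y₁ = 49.0 ft/s. Fr₁ = V₁/√(g·y₁) = 7.58.
Bélanger equation: y₂/y₁ = ½[√(1 + 8Fr₁²) − 1] = ½[√460.2 − 1] = 10.2.
y₂ = 10.2 × 1.30 = 13.3 ft.
Tailwater y_tw = 10.7 ft: y_tw < y₂, so the jump is swept downstream.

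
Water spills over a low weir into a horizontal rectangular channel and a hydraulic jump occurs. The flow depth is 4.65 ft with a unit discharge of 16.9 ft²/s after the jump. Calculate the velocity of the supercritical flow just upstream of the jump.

V₂ = q/y₂ = 16.9/4.65 = 3.63 ft/s; Fr₂ = V₂/√(g·y₂) = 0.297.
Applying the sequent-depth relation in reverse, y₁/y₂ = ½[√(1 + 8Fr₂²) − 1] = ½[√1.706 − 1] = 0.153.
y₁ = 0.153 × 4.65 = 0.712 ft.
V₁ = q/y₁ = 16.9/0.712 = 23.8 ft/s.

V₁ = 23.8 ft/s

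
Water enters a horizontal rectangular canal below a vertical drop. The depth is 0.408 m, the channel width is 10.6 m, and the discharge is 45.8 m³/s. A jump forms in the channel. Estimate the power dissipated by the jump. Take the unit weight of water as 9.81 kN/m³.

q = Q/b = 45.8/10.6 = 4.32 m²/s; V₁ = q/y₁ = 10.6 m/s. Fr₁ = V₁/√(g·y₁) = 5.29.
Sequent-depth ratio: y₂/y₁ = ½[√(1 + 8Fr₁²) − 1] = ½[√225.2 − 1] = 7.00.
y₂ = 7.00 × 0.408 = 2.86 m.
Head loss: ΔE = (y₂ − y₁)³/(4y₁y₂) = (2.86 − 0.408)³/(4×0.408×2.86) = 14.7/4.66 = 3.15 m.
P = γ·Q·ΔE = 9.81 × 45.8 × 3.15 = 1415 kW.

P = 1415 kW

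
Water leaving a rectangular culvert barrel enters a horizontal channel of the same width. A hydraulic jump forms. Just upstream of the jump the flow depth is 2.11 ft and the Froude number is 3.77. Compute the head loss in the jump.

ΔE = 6.22 ft

Fr₁ = 3.77 (given).
By Bélanger, y₂/y₁ = ½[√(1 + 8Fr₁²) − 1] = ½[√114.7 − 1] = 4.85.
y₂ = 4.85 × 2.11 = 10.2 ft.
V₁ = Fr₁·√(g·y₁) = 3.77×√(32.2×2.11) = 31.1 ft/s; q = V₁·y₁ = 65.6 ft²/s. V₂ = q/y₂ = 65.6/10.2 = 6.40 ft/s. E₁ = y₁ + V₁²/2g = 17.1 ft; E₂ = y₂ + V₂²/2g = 10.9 ft. ΔE = E₁ − E₂ = 6.22 ft.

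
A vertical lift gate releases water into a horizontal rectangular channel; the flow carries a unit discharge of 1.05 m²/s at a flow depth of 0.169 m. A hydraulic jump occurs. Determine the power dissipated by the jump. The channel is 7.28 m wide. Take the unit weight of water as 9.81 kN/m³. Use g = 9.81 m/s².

P = 76.2 kW

V₁ = q/y₁ = 1.05/0.169 = 6.21 m/s. Fr₁ = V₁/√(g·y₁) = 6.21/√(9.81×0.169) = 4.83.
From the momentum equation for a rectangular channel, y₂/y₁ = ½[√(1 + 8Fr₁²) − 1] = ½[√187.3 − 1] = 6.34.
y₂ = 6.34 × 0.169 = 1.07 m.
V₂ = q/y₂ = 1.05/1.07 = 0.980 m/s. E₁ = y₁ + V₁²/2g = 2.14 m; E₂ = y₂ + V₂²/2g = 1.12 m. ΔE = E₁ − E₂ = 1.02 m.
Q = q·b = 1.05 × 7.28 = 7.64 m³/s. P = γ·Q·ΔE = 9.81 × 7.64 × 1.02 = 76.2 kW.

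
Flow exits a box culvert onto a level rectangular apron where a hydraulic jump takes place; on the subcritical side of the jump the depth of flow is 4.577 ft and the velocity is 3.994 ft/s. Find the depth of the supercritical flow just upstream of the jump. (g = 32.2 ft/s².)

y₁ = 0.8375 ft

Fr₂ = V₂/√(g·y₂) = 3.994/√(32.2×4.577) = 0.3290.
Since the conjugate-depth ratio holds either way, y₁/y₂ = ½[√(1 + 8Fr₂²) − 1] = ½[√1.8659 − 1] = 0.1830.
y₁ = 0.1830 × 4.577 = 0.8375 ft.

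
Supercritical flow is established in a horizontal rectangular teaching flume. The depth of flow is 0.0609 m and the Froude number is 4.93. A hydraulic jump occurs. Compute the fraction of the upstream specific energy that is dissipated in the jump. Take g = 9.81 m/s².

Fr₁ = 4.93 (given).
By Bélanger, y₂/y₁ = ½[√(1 + 8Fr₁²) − 1] = ½[√195.4 − 1] = 6.49.
y₂ = 6.49 × 0.0609 = 0.395 m.
E₁ = y₁(1 + Fr₁²/2) = 0.0609×(1 + 4.93²/2) = 0.801 m. ΔE = (y₂ − y₁)³/(4y₁y₂) = 0.388 m. ΔE/E₁ = 0.388/0.801 = 0.485.

ΔE/E₁ = 0.485 (48.5%)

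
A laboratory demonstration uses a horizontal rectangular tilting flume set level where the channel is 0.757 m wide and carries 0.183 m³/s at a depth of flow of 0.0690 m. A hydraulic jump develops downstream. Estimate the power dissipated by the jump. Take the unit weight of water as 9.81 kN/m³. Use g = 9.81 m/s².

q = Q/b = 0.183/0.757 = 0.242 m²/s; V₁ = q/y₁ = 3.50 m/s. Fr₁ = V₁/√(g·y₁) = 4.26.
Bélanger equation: y₂/y₁ = ½[√(1 + 8Fr₁²) − 1] = ½[√146.1 − 1] = 5.54.
y₂ = 5.54 × 0.0690 = 0.382 m.
V₂ = q/y₂ = 0.242/0.382 = 0.632 m/s. E₁ = y₁ + V₁²/2g = 0.695 m; E₂ = y₂ + V₂²/2g = 0.403 m. ΔE = E₁ − E₂ = 0.292 m.
P = γ·Q·ΔE = 9.81 × 0.183 × 0.292 = 0.524 kW.

P = 0.524 kW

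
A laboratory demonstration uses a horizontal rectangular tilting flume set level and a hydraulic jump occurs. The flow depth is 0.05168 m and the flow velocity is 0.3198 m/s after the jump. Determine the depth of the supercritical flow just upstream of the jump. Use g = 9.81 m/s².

Fr₂ = V₂/√(g·y₂) = 0.3198/√(9.81×0.05168) = 0.4491.
Applying the sequent-depth relation in reverse, y₁/y₂ = ½[√(1 + 8Fr₂²) − 1] = ½[√2.6138 − 1] = 0.3084.
y₁ = 0.3084 × 0.05168 = 0.01594 m.

y₁ = 0.01594 m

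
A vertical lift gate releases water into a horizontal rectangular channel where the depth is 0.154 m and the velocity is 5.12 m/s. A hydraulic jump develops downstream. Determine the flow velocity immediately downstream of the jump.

Fr₁ = V₁/√(g·y₁) = 5.12/√(9.81×0.154) = 4.17.
From the momentum equation for a rectangular channel, y₂/y₁ = ½[√(1 + 8Fr₁²) − 1] = ½[√139.8 − 1] = 5.41.
y₂ = 5.41 × 0.154 = 0.833 m.
q = V₁·y₁ = 5.12 × 0.154 = 0.788 m²/s.
V₂ = q/y₂ = 0.788/0.833 = 0.946 m/s.

V₂ = 0.946 m/s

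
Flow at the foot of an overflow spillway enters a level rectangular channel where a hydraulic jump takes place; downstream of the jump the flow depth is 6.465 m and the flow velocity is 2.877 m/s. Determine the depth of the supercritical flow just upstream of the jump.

y₁ = 1.389 m

Fr₂ = V₂/√(g·y₂) = 2.877/√(9.81×6.465) = 0.3613.
The Bélanger relation is symmetric: y₁/y₂ = ½[√(1 + 8Fr₂²) − 1] = ½[√2.0441 − 1] = 0.2149.
y₁ = 0.2149 × 6.465 = 1.389 m.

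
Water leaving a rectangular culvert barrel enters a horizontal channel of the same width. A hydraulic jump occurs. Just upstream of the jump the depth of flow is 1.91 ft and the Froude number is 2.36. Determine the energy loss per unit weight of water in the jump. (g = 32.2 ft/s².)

ΔE = 1.09 ft

Fr₁ = 2.36 (given).
Bélanger equation: y₂/y₁ = ½[√(1 + 8Fr₁²) − 1] = ½[√45.56 − 1] = 2.87.
y₂ = 2.87 × 1.91 = 5.49 ft.
V₁ = Fr₁·√(g·y₁) = 2.36×√(32.2×1.91) = 18.5 ft/s; q = V₁·y₁ = 35.4 ft²/s. V₂ = q/y₂ = 35.4/5.49 = 6.44 ft/s. E₁ = y₁ + V₁²/2g = 7.23 ft; E₂ = y₂ + V₂²/2g = 6.13 ft. ΔE = E₁ − E₂ = 1.09 ft.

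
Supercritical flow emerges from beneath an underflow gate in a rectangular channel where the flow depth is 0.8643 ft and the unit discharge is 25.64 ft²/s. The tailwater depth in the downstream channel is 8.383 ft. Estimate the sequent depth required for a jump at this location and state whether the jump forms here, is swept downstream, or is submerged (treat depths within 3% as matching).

y₂ = 6.455 ft; the jump is submerged

V₁ = q/y₁ = 25.64/0.8643 = 29.67 ft/s. Fr₁ = V₁/√(g·y₁) = 29.67/√(32.2×0.8643) = 5.623.
Bélanger equation: y₂/y₁ = ½[√(1 + 8Fr₁²) − 1] = ½[√253.97 − 1] = 7.468.
y₂ = 7.468 × 0.8643 = 6.455 ft.
Tailwater y_tw = 8.383 ft: y_tw > y₂, so the jump is submerged.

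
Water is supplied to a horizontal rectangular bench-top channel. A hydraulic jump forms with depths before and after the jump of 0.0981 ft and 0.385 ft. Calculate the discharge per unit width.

q = 0.542 ft²/s

For a rectangular channel the momentum equation gives q² = ½·g·y₁·y₂·(y₁ + y₂) = ½×32.2×0.0981×0.385×0.483 = 0.294.
q = √0.294 = 0.542 ft²/s.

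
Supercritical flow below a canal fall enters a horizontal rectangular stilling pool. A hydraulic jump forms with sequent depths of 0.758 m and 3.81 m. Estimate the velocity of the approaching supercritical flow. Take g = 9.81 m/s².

For a rectangular channel the momentum equation gives q² = ½·g·y₁·y₂·(y₁ + y₂) = ½×9.81×0.758×3.81×4.57 = 64.7.
q = √64.7 = 8.04 m²/s.
V₁ = q/y₁ = 8.04/0.758 = 10.6 m/s.

V₁ = 10.6 m/s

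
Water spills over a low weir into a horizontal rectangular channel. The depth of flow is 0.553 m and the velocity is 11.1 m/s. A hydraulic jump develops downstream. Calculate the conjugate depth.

Fr₁ = V₁/√(g·y₁) = 11.1/√(9.81×0.553) = 4.77.
By Bélanger, y₂/y₁ = ½[√(1 + 8Fr₁²) − 1] = ½[√182.7 − 1] = 6.26.
y₂ = 6.26 × 0.553 = 3.46 m.

y₂ = 3.46 m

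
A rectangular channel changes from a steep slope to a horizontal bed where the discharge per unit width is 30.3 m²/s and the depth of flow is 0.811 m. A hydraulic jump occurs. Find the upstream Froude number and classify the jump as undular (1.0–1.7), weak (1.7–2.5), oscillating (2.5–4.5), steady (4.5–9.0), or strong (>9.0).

Fr₁ = 13.2; strong jump

V₁ = q/y₁ = 30.3/0.811 = 37.4 m/s. Fr₁ = V₁/√(g·y₁) = 37.4/√(9.81×0.811) = 13.2.
Fr₁ = 13.2 lies in the strong range.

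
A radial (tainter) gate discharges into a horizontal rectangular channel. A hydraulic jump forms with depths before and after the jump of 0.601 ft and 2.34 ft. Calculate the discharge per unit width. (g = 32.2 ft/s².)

For a rectangular channel the momentum equation gives q² = ½·g·y₁·y₂·(y₁ + y₂) = ½×32.2×0.601×2.34×2.94 = 66.6.
q = √66.6 = 8.16 ft²/s.

q = 8.16 ft²/s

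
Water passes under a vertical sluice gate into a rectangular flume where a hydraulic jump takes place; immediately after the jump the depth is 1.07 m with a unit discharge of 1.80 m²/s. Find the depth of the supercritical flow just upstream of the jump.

y₁ = 0.416 m

V₂ = q/y₂ = 1.80/1.07 = 1.68 m/s; Fr₂ = V₂/√(g·y₂) = 0.519.
From the momentum equation (using Fr₂), y₁/y₂ = ½[√(1 + 8Fr₂²) − 1] = ½[√3.157 − 1] = 0.388.
y₁ = 0.388 × 1.07 = 0.416 m.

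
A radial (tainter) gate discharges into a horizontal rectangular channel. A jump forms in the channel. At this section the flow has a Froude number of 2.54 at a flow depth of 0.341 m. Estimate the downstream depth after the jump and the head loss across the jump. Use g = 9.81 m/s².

Fr₁ = 2.54 (given).
Conjugate-depth relation: y₂/y₁ = ½[√(1 + 8Fr₁²) − 1] = ½[√52.61 − 1] = 3.13.
y₂ = 3.13 × 0.341 = 1.07 m.
V₁ = Fr₁·√(g·y₁) = 2.54×√(9.81×0.341) = 4.65 m/s; q = V₁·y₁ = 1.58 m²/s. V₂ = q/y₂ = 1.58/1.07 = 1.49 m/s. E₁ = y₁ + V₁²/2g = 1.44 m; E₂ = y₂ + V₂²/2g = 1.18 m. ΔE = E₁ − E₂ = 0.262 m.

y₂ = 1.07 m; ΔE = 0.262 m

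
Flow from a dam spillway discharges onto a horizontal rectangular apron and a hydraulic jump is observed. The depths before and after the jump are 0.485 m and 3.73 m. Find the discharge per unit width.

q = 6.12 m²/s

For a rectangular channel the momentum equation gives q² = ½·g·y₁·y₂·(y₁ + y₂) = ½×9.81×0.485×3.73×4.21 = 37.4.
q = √37.4 = 6.12 m²/s.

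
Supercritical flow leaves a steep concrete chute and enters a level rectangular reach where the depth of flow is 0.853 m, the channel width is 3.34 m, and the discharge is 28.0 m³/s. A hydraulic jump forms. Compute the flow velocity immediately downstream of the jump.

V₂ = 2.27 m/s

q = Q/b = 28.0/3.34 = 8.38 m²/s; V₁ = q/y₁ = 9.83 m/s. Fr₁ = V₁/√(g·y₁) = 3.40.
Bélanger equation: y₂/y₁ = ½[√(1 + 8Fr₁²) − 1] = ½[√93.34 − 1] = 4.33.
y₂ = 4.33 × 0.853 = 3.69 m.
V₂ = q/y₂ = 8.38/3.69 = 2.27 m/s.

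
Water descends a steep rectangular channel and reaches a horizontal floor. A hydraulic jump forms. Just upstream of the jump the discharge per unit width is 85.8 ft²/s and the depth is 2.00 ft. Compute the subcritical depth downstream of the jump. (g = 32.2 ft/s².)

y₂ = 14.2 ft

V₁ = q/y₁ = 85.8/2.00 = 42.9 ft/s. Fr₁ = V₁/√(g·y₁) = 42.9/√(32.2×2.00) = 5.35.
By Bélanger, y₂/y₁ = ½[√(1 + 8Fr₁²) − 1] = ½[√229.6 − 1] = 7.08.
y₂ = 7.08 × 2.00 = 14.2 ft.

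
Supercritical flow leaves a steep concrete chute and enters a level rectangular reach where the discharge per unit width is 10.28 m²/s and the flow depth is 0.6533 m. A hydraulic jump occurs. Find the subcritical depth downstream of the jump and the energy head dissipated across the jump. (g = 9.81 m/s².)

V₁ = q/y₁ = 10.28/0.6533 = 15.74 m/s. Fr₁ = V₁/√(g·y₁) = 15.74/√(9.81×0.6533) = 6.216.
Bélanger equation: y₂/y₁ = ½[√(1 + 8Fr₁²) − 1] = ½[√310.08 − 1] = 8.305.
y₂ = 8.305 × 0.6533 = 5.425 m.
V₂ = q/y₂ = 10.28/5.425 = 1.895 m/s. E₁ = y₁ + V₁²/2g = 13.27 m; E₂ = y₂ + V₂²/2g = 5.608 m. ΔE = E₁ − E₂ = 7.665 m.

y₂ = 5.425 m; ΔE = 7.665 m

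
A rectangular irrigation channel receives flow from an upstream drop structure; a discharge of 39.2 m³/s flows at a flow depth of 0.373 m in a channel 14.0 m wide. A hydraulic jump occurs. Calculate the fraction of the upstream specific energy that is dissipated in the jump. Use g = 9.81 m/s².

ΔE/E₁ = 0.383 (38.3%)

q = Q/b = 39.2/14.0 = 2.80 m²/s; V₁ = q/y₁ = 7.51 m/s. Fr₁ = V₁/√(g·y₁) = 3.92.
By Bélanger, y₂/y₁ = ½[√(1 + 8Fr₁²) − 1] = ½[√124.2 − 1] = 5.07.
y₂ = 5.07 × 0.373 = 1.89 m.
E₁ = y₁ + V₁²/2g = 3.25 m. ΔE = (y₂ − y₁)³/(4y₁y₂) = 1.24 m. ΔE/E₁ = 1.24/3.25 = 0.383.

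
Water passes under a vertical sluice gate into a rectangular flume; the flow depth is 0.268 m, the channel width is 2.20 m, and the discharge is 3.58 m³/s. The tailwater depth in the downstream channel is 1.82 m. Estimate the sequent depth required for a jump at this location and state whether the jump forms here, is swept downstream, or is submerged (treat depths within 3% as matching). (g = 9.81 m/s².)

q = Q/b = 3.58/2.20 = 1.63 m²/s; V₁ = q/y₁ = 6.07 m/s. Fr₁ = V₁/√(g·y₁) = 3.74.
From the momentum equation for a rectangular channel, y₂/y₁ = ½[√(1 + 8Fr₁²) − 1] = ½[√113.2 − 1] = 4.82.
y₂ = 4.82 × 0.268 = 1.29 m.
Tailwater y_tw = 1.82 m: y_tw > y₂, so the jump is submerged.

y₂ = 1.29 m; the jump is submerged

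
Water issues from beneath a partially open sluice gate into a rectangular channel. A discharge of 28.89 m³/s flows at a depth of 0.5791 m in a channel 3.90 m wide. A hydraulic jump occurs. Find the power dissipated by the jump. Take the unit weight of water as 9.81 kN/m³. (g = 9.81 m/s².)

q = Q/b = 28.89/3.90 = 7.408 m²/s; V₁ = q/y₁ = 12.79 m/s. Fr₁ = V₁/√(g·y₁) = 5.367.
By Bélanger, y₂/y₁ = ½[√(1 + 8Fr₁²) − 1] = ½[√231.42 − 1] = 7.106.
y₂ = 7.106 × 0.5791 = 4.115 m.
Head loss: ΔE = (y₂ − y₁)³/(4y₁y₂) = (4.115 − 0.5791)³/(4×0.5791×4.115) = 44.22/9.533 = 4.639 m.
P = γ·Q·ΔE = 9.81 × 28.89 × 4.639 = 1315 kW.

P = 1315 kW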